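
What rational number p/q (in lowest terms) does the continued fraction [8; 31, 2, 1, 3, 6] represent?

Compute successive convergents:
a_0 = 8: 8/1
a_1 = 31: 249/31
a_2 = 2: 506/63
a_3 = 1: 755/94
a_4 = 3: 2771/345
a_5 = 6: 17381/2164

17381/2164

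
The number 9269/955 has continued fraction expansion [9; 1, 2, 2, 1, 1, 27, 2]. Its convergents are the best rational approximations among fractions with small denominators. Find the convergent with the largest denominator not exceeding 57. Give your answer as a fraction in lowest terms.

165/17

List convergents until the denominator exceeds the bound:
a_0 = 9: 9/1  (≤ bound)
a_1 = 1: 10/1  (≤ bound)
a_2 = 2: 29/3  (≤ bound)
a_3 = 2: 68/7  (≤ bound)
a_4 = 1: 97/10  (≤ bound)
a_5 = 1: 165/17  (≤ bound)
a_6 = 27: 4552/469  (> 57, stop)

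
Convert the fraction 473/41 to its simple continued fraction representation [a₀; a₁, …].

[11; 1, 1, 6, 3]

Repeatedly divide and take the remainder:
⌊473/41⌋ = 11, remainder 22
⌊41/22⌋ = 1, remainder 19
⌊22/19⌋ = 1, remainder 3
⌊19/3⌋ = 6, remainder 1
⌊3/1⌋ = 3, remainder 0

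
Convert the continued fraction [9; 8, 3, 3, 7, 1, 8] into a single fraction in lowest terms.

55799/6118

a_0 = 9: 9/1
a_1 = 8: 73/8
a_2 = 3: 228/25
a_3 = 3: 757/83
a_4 = 7: 5527/606
a_5 = 1: 6284/689
a_6 = 8: 55799/6118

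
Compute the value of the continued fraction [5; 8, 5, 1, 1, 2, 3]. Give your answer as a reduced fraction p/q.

3980/777

Start with 3.
2 + 1/(3/1) = 2 + 1/3 = 7/3
1 + 1/(7/3) = 1 + 3/7 = 10/7
1 + 1/(10/7) = 1 + 7/10 = 17/10
5 + 1/(17/10) = 5 + 10/17 = 95/17
8 + 1/(95/17) = 8 + 17/95 = 777/95
5 + 1/(777/95) = 5 + 95/777 = 3980/777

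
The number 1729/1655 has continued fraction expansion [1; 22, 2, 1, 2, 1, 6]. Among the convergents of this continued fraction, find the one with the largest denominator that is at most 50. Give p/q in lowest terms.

List convergents until the denominator exceeds the bound:
a_0 = 1: 1/1  (≤ bound)
a_1 = 22: 23/22  (≤ bound)
a_2 = 2: 47/45  (≤ bound)
a_3 = 1: 70/67  (> 50, stop)

47/45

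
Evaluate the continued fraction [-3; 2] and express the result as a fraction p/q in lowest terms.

Compute successive convergents:
a_0 = -3: -3/1
a_1 = 2: -5/2

-5/2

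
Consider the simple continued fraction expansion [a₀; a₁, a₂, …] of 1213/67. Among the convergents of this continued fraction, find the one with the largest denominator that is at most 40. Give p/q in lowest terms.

a_0 = 18: 18/1  (≤ bound)
a_1 = 9: 163/9  (≤ bound)
a_2 = 1: 181/10  (≤ bound)
a_3 = 1: 344/19  (≤ bound)
a_4 = 3: 1213/67  (> 40, stop)

344/19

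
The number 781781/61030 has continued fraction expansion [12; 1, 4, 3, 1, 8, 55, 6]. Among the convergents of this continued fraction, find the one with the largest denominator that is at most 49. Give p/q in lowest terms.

a_0 = 12: 12/1  (≤ bound)
a_1 = 1: 13/1  (≤ bound)
a_2 = 4: 64/5  (≤ bound)
a_3 = 3: 205/16  (≤ bound)
a_4 = 1: 269/21  (≤ bound)
a_5 = 8: 2357/184  (> 49, stop)

269/21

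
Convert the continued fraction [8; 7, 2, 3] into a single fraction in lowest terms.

Use the convergent recurrence hₖ = aₖ·hₖ₋₁ + hₖ₋₂ (and likewise for the denominators kₖ):
a_0 = 8: 8/1
a_1 = 7: 57/7
a_2 = 2: 122/15
a_3 = 3: 423/52

423/52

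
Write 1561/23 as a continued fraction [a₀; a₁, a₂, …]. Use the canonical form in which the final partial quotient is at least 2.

[67; 1, 6, 1, 2]

Apply division with remainder until the remainder is 0:
1561 = 67·23 + 20, so a_0 = 67
23 = 1·20 + 3, so a_1 = 1
20 = 6·3 + 2, so a_2 = 6
3 = 1·2 + 1, so a_3 = 1
2 = 2·1 + 0, so a_4 = 2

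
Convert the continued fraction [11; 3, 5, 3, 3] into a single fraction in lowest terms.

Work from the innermost term outward:
Start with 3.
3 + 1/(3/1) = 3 + 1/3 = 10/3
5 + 1/(10/3) = 5 + 3/10 = 53/10
3 + 1/(53/10) = 3 + 10/53 = 169/53
11 + 1/(169/53) = 11 + 53/169 = 1912/169

1912/169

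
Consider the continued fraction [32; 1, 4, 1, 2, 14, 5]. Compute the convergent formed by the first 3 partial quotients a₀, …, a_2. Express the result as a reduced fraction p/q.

164/5

Starting at the tail and folding back:
Start with 4.
1 + 1/(4/1) = 1 + 1/4 = 5/4
32 + 1/(5/4) = 32 + 4/5 = 164/5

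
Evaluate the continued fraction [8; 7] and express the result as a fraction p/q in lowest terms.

57/7

Start with 7.
8 + 1/(7/1) = 8 + 1/7 = 57/7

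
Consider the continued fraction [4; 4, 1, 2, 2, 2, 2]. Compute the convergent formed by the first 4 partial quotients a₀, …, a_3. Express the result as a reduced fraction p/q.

59/14

Compute successive convergents:
a_0 = 4: 4/1
a_1 = 4: 17/4
a_2 = 1: 21/5
a_3 = 2: 59/14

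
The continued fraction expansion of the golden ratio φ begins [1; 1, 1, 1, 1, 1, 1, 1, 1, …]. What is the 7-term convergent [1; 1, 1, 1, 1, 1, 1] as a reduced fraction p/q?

Build up convergents one term at a time:
a_0 = 1: 1/1
a_1 = 1: 2/1
a_2 = 1: 3/2
a_3 = 1: 5/3
a_4 = 1: 8/5
a_5 = 1: 13/8
a_6 = 1: 21/13

21/13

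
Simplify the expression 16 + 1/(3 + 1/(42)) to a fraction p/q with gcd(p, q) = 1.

2074/127

Collapse the nested fraction from the inside out:
Start with 42.
3 + 1/(42/1) = 3 + 1/42 = 127/42
16 + 1/(127/42) = 16 + 42/127 = 2074/127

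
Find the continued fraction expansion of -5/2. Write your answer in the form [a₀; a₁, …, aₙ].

Run the Euclidean algorithm, recording each quotient:
⌊-5/2⌋ = -3, remainder 1
⌊2/1⌋ = 2, remainder 0

[-3; 2]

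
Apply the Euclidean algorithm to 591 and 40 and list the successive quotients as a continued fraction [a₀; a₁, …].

[14; 1, 3, 2, 4]

591 ÷ 40 → quotient 14, remainder 31
40 ÷ 31 → quotient 1, remainder 9
31 ÷ 9 → quotient 3, remainder 4
9 ÷ 4 → quotient 2, remainder 1
4 ÷ 1 → quotient 4, remainder 0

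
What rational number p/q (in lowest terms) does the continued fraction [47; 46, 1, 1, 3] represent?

Use the convergent recurrence hₖ = aₖ·hₖ₋₁ + hₖ₋₂ (and likewise for the denominators kₖ):
a_0 = 47: 47/1
a_1 = 46: 2163/46
a_2 = 1: 2210/47
a_3 = 1: 4373/93
a_4 = 3: 15329/326

15329/326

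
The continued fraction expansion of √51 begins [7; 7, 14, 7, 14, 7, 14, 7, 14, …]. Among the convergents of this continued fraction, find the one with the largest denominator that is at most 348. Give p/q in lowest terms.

a_0 = 7: 7/1  (≤ bound)
a_1 = 7: 50/7  (≤ bound)
a_2 = 14: 707/99  (≤ bound)
a_3 = 7: 4999/700  (> 348, stop)

707/99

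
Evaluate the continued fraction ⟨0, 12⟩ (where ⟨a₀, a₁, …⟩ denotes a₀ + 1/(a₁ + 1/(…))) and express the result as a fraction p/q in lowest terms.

Compute successive convergents:
a_0 = 0: 0/1
a_1 = 12: 1/12

1/12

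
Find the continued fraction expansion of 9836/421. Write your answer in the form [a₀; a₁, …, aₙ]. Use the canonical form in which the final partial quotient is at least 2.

9836 = 23·421 + 153, so a_0 = 23
421 = 2·153 + 115, so a_1 = 2
153 = 1·115 + 38, so a_2 = 1
115 = 3·38 + 1, so a_3 = 3
38 = 38·1 + 0, so a_4 = 38

[23; 2, 1, 3, 38]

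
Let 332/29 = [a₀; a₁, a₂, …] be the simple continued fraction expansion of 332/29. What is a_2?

⌊332/29⌋ = 11, remainder 13
⌊29/13⌋ = 2, remainder 3
⌊13/3⌋ = 4, remainder 1

4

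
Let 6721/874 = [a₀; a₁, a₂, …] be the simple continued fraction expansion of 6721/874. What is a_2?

6721 ÷ 874 → quotient 7, remainder 603
874 ÷ 603 → quotient 1, remainder 271
603 ÷ 271 → quotient 2, remainder 61

2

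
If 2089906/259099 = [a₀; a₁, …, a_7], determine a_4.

Apply division with remainder until the remainder is 0:
⌊2089906/259099⌋ = 8, remainder 17114
⌊259099/17114⌋ = 15, remainder 2389
⌊17114/2389⌋ = 7, remainder 391
⌊2389/391⌋ = 6, remainder 43
⌊391/43⌋ = 9, remainder 4

9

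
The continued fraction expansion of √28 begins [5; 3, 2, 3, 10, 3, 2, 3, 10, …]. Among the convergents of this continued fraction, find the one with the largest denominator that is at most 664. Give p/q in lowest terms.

1307/247

a_0 = 5: 5/1  (≤ bound)
a_1 = 3: 16/3  (≤ bound)
a_2 = 2: 37/7  (≤ bound)
a_3 = 3: 127/24  (≤ bound)
a_4 = 10: 1307/247  (≤ bound)
a_5 = 3: 4048/765  (> 664, stop)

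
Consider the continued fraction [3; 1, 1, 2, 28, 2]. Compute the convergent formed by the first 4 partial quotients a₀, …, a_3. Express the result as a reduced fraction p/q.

Build up convergents one term at a time:
a_0 = 3: 3/1
a_1 = 1: 4/1
a_2 = 1: 7/2
a_3 = 2: 18/5

18/5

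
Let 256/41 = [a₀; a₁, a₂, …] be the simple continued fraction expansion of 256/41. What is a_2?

256 = 6·41 + 10, so a_0 = 6
41 = 4·10 + 1, so a_1 = 4
10 = 10·1 + 0, so a_2 = 10

10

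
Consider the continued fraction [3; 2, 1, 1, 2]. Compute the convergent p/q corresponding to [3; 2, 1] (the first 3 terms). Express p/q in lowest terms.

Use the convergent recurrence hₖ = aₖ·hₖ₋₁ + hₖ₋₂ (and likewise for the denominators kₖ):
a_0 = 3: 3/1
a_1 = 2: 7/2
a_2 = 1: 10/3

10/3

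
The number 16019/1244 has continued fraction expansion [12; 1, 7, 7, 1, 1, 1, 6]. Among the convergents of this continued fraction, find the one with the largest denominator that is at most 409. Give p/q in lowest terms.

2408/187

List convergents until the denominator exceeds the bound:
a_0 = 12: 12/1  (≤ bound)
a_1 = 1: 13/1  (≤ bound)
a_2 = 7: 103/8  (≤ bound)
a_3 = 7: 734/57  (≤ bound)
a_4 = 1: 837/65  (≤ bound)
a_5 = 1: 1571/122  (≤ bound)
a_6 = 1: 2408/187  (≤ bound)
a_7 = 6: 16019/1244  (> 409, stop)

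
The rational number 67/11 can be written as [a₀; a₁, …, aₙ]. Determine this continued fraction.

[6; 11]

⌊67/11⌋ = 6, remainder 1
⌊11/1⌋ = 11, remainder 0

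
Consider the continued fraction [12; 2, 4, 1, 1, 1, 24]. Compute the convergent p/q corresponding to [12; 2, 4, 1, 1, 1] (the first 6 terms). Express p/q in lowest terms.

386/31

Use the convergent recurrence hₖ = aₖ·hₖ₋₁ + hₖ₋₂ (and likewise for the denominators kₖ):
a_0 = 12: 12/1
a_1 = 2: 25/2
a_2 = 4: 112/9
a_3 = 1: 137/11
a_4 = 1: 249/20
a_5 = 1: 386/31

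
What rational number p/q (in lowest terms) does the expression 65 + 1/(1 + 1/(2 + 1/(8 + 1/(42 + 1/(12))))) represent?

831574/12661

a_0 = 65: 65/1
a_1 = 1: 66/1
a_2 = 2: 197/3
a_3 = 8: 1642/25
a_4 = 42: 69161/1053
a_5 = 12: 831574/12661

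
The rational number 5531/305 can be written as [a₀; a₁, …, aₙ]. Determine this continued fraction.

5531 = 18·305 + 41, so a_0 = 18
305 = 7·41 + 18, so a_1 = 7
41 = 2·18 + 5, so a_2 = 2
18 = 3·5 + 3, so a_3 = 3
5 = 1·3 + 2, so a_4 = 1
3 = 1·2 + 1, so a_5 = 1
2 = 2·1 + 0, so a_6 = 2

[18; 7, 2, 3, 1, 1, 2]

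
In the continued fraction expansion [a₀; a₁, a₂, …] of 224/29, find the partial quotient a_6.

224 = 7·29 + 21, so a_0 = 7
29 = 1·21 + 8, so a_1 = 1
21 = 2·8 + 5, so a_2 = 2
8 = 1·5 + 3, so a_3 = 1
5 = 1·3 + 2, so a_4 = 1
3 = 1·2 + 1, so a_5 = 1
2 = 2·1 + 0, so a_6 = 2

2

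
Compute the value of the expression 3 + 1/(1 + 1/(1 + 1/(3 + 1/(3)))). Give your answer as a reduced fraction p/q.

82/23

a_0 = 3: 3/1
a_1 = 1: 4/1
a_2 = 1: 7/2
a_3 = 3: 25/7
a_4 = 3: 82/23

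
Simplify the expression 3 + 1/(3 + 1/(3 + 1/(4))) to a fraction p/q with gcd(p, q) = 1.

142/43

Collapse the nested fraction from the inside out:
Start with 4.
3 + 1/(4/1) = 3 + 1/4 = 13/4
3 + 1/(13/4) = 3 + 4/13 = 43/13
3 + 1/(43/13) = 3 + 13/43 = 142/43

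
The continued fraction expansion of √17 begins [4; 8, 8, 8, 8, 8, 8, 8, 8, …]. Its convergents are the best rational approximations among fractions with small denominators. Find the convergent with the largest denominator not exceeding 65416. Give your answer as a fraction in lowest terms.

143649/34840

a_0 = 4: 4/1  (≤ bound)
a_1 = 8: 33/8  (≤ bound)
a_2 = 8: 268/65  (≤ bound)
a_3 = 8: 2177/528  (≤ bound)
a_4 = 8: 17684/4289  (≤ bound)
a_5 = 8: 143649/34840  (≤ bound)
a_6 = 8: 1166876/283009  (> 65416, stop)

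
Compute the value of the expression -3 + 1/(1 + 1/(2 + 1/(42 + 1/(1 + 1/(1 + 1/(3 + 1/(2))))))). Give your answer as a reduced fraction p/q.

Use the convergent recurrence hₖ = aₖ·hₖ₋₁ + hₖ₋₂ (and likewise for the denominators kₖ):
a_0 = -3: -3/1
a_1 = 1: -2/1
a_2 = 2: -7/3
a_3 = 42: -296/127
a_4 = 1: -303/130
a_5 = 1: -599/257
a_6 = 3: -2100/901
a_7 = 2: -4799/2059

-4799/2059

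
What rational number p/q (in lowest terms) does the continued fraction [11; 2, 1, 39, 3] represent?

a_0 = 11: 11/1
a_1 = 2: 23/2
a_2 = 1: 34/3
a_3 = 39: 1349/119
a_4 = 3: 4081/360

4081/360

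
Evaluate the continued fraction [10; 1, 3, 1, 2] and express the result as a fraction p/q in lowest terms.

151/14

Starting at the tail and folding back:
Start with 2.
1 + 1/(2/1) = 1 + 1/2 = 3/2
3 + 1/(3/2) = 3 + 2/3 = 11/3
1 + 1/(11/3) = 1 + 3/11 = 14/11
10 + 1/(14/11) = 10 + 11/14 = 151/14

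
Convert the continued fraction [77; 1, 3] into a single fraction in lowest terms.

311/4

Starting at the tail and folding back:
Start with 3.
1 + 1/(3/1) = 1 + 1/3 = 4/3
77 + 1/(4/3) = 77 + 3/4 = 311/4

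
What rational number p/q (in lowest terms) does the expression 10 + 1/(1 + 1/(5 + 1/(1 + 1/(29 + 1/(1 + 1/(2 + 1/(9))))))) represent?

64976/5985

Build up convergents one term at a time:
a_0 = 10: 10/1
a_1 = 1: 11/1
a_2 = 5: 65/6
a_3 = 1: 76/7
a_4 = 29: 2269/209
a_5 = 1: 2345/216
a_6 = 2: 6959/641
a_7 = 9: 64976/5985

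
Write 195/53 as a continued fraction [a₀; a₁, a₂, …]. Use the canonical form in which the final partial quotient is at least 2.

[3; 1, 2, 8, 2]

Run the Euclidean algorithm, recording each quotient:
195 ÷ 53 → quotient 3, remainder 36
53 ÷ 36 → quotient 1, remainder 17
36 ÷ 17 → quotient 2, remainder 2
17 ÷ 2 → quotient 8, remainder 1
2 ÷ 1 → quotient 2, remainder 0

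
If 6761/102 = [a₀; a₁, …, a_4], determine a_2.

6761 = 66·102 + 29, so a_0 = 66
102 = 3·29 + 15, so a_1 = 3
29 = 1·15 + 14, so a_2 = 1

1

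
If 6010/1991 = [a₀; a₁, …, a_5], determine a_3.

Run the Euclidean algorithm, recording each quotient:
6010 ÷ 1991 → quotient 3, remainder 37
1991 ÷ 37 → quotient 53, remainder 30
37 ÷ 30 → quotient 1, remainder 7
30 ÷ 7 → quotient 4, remainder 2

4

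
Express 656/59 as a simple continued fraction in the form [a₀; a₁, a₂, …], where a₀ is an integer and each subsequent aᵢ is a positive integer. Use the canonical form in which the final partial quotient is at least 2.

[11; 8, 2, 3]

⌊656/59⌋ = 11, remainder 7
⌊59/7⌋ = 8, remainder 3
⌊7/3⌋ = 2, remainder 1
⌊3/1⌋ = 3, remainder 0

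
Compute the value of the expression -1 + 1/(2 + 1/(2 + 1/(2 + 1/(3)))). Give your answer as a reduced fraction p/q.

-24/41

a_0 = -1: -1/1
a_1 = 2: -1/2
a_2 = 2: -3/5
a_3 = 2: -7/12
a_4 = 3: -24/41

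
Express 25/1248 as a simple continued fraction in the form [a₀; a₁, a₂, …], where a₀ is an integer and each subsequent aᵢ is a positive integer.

[0; 49, 1, 11, 2]

⌊25/1248⌋ = 0, remainder 25
⌊1248/25⌋ = 49, remainder 23
⌊25/23⌋ = 1, remainder 2
⌊23/2⌋ = 11, remainder 1
⌊2/1⌋ = 2, remainder 0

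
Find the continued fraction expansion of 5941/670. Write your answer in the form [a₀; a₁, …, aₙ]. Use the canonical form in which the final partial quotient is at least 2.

[8; 1, 6, 1, 1, 8, 2, 2]

Repeatedly divide and take the remainder:
⌊5941/670⌋ = 8, remainder 581
⌊670/581⌋ = 1, remainder 89
⌊581/89⌋ = 6, remainder 47
⌊89/47⌋ = 1, remainder 42
⌊47/42⌋ = 1, remainder 5
⌊42/5⌋ = 8, remainder 2
⌊5/2⌋ = 2, remainder 1
⌊2/1⌋ = 2, remainder 0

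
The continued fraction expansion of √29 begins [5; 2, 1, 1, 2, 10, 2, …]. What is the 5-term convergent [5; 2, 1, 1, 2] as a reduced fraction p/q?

a_0 = 5: 5/1
a_1 = 2: 11/2
a_2 = 1: 16/3
a_3 = 1: 27/5
a_4 = 2: 70/13

70/13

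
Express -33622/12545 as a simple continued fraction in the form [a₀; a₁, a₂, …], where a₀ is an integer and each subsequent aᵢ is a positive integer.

-33622 ÷ 12545 → quotient -3, remainder 4013
12545 ÷ 4013 → quotient 3, remainder 506
4013 ÷ 506 → quotient 7, remainder 471
506 ÷ 471 → quotient 1, remainder 35
471 ÷ 35 → quotient 13, remainder 16
35 ÷ 16 → quotient 2, remainder 3
16 ÷ 3 → quotient 5, remainder 1
3 ÷ 1 → quotient 3, remainder 0

[-3; 3, 7, 1, 13, 2, 5, 3]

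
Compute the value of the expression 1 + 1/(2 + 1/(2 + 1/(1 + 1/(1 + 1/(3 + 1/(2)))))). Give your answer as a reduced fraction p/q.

139/98

a_0 = 1: 1/1
a_1 = 2: 3/2
a_2 = 2: 7/5
a_3 = 1: 10/7
a_4 = 1: 17/12
a_5 = 3: 61/43
a_6 = 2: 139/98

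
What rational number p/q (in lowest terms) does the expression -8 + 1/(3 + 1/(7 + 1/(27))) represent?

a_0 = -8: -8/1
a_1 = 3: -23/3
a_2 = 7: -169/22
a_3 = 27: -4586/597

-4586/597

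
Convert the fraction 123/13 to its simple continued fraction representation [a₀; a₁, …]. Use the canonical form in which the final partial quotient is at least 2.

Run the Euclidean algorithm, recording each quotient:
123 ÷ 13 → quotient 9, remainder 6
13 ÷ 6 → quotient 2, remainder 1
6 ÷ 1 → quotient 6, remainder 0

[9; 2, 6]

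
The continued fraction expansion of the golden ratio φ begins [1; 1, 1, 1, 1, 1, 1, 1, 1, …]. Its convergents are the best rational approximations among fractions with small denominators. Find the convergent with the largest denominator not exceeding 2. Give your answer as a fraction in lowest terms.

List convergents until the denominator exceeds the bound:
a_0 = 1: 1/1  (≤ bound)
a_1 = 1: 2/1  (≤ bound)
a_2 = 1: 3/2  (≤ bound)
a_3 = 1: 5/3  (> 2, stop)

3/2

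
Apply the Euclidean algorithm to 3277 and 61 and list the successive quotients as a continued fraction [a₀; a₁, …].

3277 = 53·61 + 44, so a_0 = 53
61 = 1·44 + 17, so a_1 = 1
44 = 2·17 + 10, so a_2 = 2
17 = 1·10 + 7, so a_3 = 1
10 = 1·7 + 3, so a_4 = 1
7 = 2·3 + 1, so a_5 = 2
3 = 3·1 + 0, so a_6 = 3

[53; 1, 2, 1, 1, 2, 3]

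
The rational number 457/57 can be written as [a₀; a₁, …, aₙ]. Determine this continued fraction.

[8; 57]

457 ÷ 57 → quotient 8, remainder 1
57 ÷ 1 → quotient 57, remainder 0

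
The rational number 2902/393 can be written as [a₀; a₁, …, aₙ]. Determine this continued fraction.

2902 = 7·393 + 151, so a_0 = 7
393 = 2·151 + 91, so a_1 = 2
151 = 1·91 + 60, so a_2 = 1
91 = 1·60 + 31, so a_3 = 1
60 = 1·31 + 29, so a_4 = 1
31 = 1·29 + 2, so a_5 = 1
29 = 14·2 + 1, so a_6 = 14
2 = 2·1 + 0, so a_7 = 2

[7; 2, 1, 1, 1, 1, 14, 2]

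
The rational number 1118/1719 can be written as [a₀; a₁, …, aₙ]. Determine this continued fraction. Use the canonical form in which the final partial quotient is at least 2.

Repeatedly divide and take the remainder:
⌊1118/1719⌋ = 0, remainder 1118
⌊1719/1118⌋ = 1, remainder 601
⌊1118/601⌋ = 1, remainder 517
⌊601/517⌋ = 1, remainder 84
⌊517/84⌋ = 6, remainder 13
⌊84/13⌋ = 6, remainder 6
⌊13/6⌋ = 2, remainder 1
⌊6/1⌋ = 6, remainder 0

[0; 1, 1, 1, 6, 6, 2, 6]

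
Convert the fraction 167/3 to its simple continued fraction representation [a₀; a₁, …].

Repeatedly divide and take the remainder:
167 = 55·3 + 2, so a_0 = 55
3 = 1·2 + 1, so a_1 = 1
2 = 2·1 + 0, so a_2 = 2

[55; 1, 2]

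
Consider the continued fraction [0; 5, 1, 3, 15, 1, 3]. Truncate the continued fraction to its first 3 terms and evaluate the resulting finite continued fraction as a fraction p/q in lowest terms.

Start with 1.
5 + 1/(1/1) = 5 + 1/1 = 6/1
0 + 1/(6/1) = 0 + 1/6 = 1/6

1/6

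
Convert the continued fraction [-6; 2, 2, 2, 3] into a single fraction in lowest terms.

Use the convergent recurrence hₖ = aₖ·hₖ₋₁ + hₖ₋₂ (and likewise for the denominators kₖ):
a_0 = -6: -6/1
a_1 = 2: -11/2
a_2 = 2: -28/5
a_3 = 2: -67/12
a_4 = 3: -229/41

-229/41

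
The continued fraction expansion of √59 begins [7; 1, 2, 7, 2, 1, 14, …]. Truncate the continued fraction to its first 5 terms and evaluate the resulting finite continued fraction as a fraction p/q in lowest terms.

Collapse the nested fraction from the inside out:
Start with 2.
7 + 1/(2/1) = 7 + 1/2 = 15/2
2 + 1/(15/2) = 2 + 2/15 = 32/15
1 + 1/(32/15) = 1 + 15/32 = 47/32
7 + 1/(47/32) = 7 + 32/47 = 361/47

361/47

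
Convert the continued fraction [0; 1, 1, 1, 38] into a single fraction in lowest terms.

a_0 = 0: 0/1
a_1 = 1: 1/1
a_2 = 1: 1/2
a_3 = 1: 2/3
a_4 = 38: 77/116

77/116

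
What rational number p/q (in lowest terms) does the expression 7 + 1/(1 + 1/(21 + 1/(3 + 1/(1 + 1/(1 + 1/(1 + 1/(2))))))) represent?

Start with 2.
1 + 1/(2/1) = 1 + 1/2 = 3/2
1 + 1/(3/2) = 1 + 2/3 = 5/3
1 + 1/(5/3) = 1 + 3/5 = 8/5
3 + 1/(8/5) = 3 + 5/8 = 29/8
21 + 1/(29/8) = 21 + 8/29 = 617/29
1 + 1/(617/29) = 1 + 29/617 = 646/617
7 + 1/(646/617) = 7 + 617/646 = 5139/646

5139/646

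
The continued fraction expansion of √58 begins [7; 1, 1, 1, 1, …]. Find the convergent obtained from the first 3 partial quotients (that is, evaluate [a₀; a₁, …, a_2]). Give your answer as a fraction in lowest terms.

Start with 1.
1 + 1/(1/1) = 1 + 1/1 = 2/1
7 + 1/(2/1) = 7 + 1/2 = 15/2

15/2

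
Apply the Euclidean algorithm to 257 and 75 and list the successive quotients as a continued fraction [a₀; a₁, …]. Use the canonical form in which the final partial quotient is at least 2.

⌊257/75⌋ = 3, remainder 32
⌊75/32⌋ = 2, remainder 11
⌊32/11⌋ = 2, remainder 10
⌊11/10⌋ = 1, remainder 1
⌊10/1⌋ = 10, remainder 0

[3; 2, 2, 1, 10]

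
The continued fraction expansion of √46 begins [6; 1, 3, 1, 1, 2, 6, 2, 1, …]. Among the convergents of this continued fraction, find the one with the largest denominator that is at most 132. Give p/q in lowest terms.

156/23

a_0 = 6: 6/1  (≤ bound)
a_1 = 1: 7/1  (≤ bound)
a_2 = 3: 27/4  (≤ bound)
a_3 = 1: 34/5  (≤ bound)
a_4 = 1: 61/9  (≤ bound)
a_5 = 2: 156/23  (≤ bound)
a_6 = 6: 997/147  (> 132, stop)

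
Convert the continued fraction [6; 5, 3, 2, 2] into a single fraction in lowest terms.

Starting at the tail and folding back:
Start with 2.
2 + 1/(2/1) = 2 + 1/2 = 5/2
3 + 1/(5/2) = 3 + 2/5 = 17/5
5 + 1/(17/5) = 5 + 5/17 = 90/17
6 + 1/(90/17) = 6 + 17/90 = 557/90

557/90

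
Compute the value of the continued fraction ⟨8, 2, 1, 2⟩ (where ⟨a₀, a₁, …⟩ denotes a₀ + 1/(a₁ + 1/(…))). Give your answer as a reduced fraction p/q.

67/8

a_0 = 8: 8/1
a_1 = 2: 17/2
a_2 = 1: 25/3
a_3 = 2: 67/8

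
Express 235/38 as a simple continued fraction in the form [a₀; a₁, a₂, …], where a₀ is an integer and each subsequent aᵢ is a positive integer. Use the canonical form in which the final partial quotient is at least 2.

⌊235/38⌋ = 6, remainder 7
⌊38/7⌋ = 5, remainder 3
⌊7/3⌋ = 2, remainder 1
⌊3/1⌋ = 3, remainder 0

[6; 5, 2, 3]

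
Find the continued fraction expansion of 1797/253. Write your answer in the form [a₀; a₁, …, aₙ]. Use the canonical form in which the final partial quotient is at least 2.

[7; 9, 1, 2, 1, 2, 2]

Repeatedly divide and take the remainder:
⌊1797/253⌋ = 7, remainder 26
⌊253/26⌋ = 9, remainder 19
⌊26/19⌋ = 1, remainder 7
⌊19/7⌋ = 2, remainder 5
⌊7/5⌋ = 1, remainder 2
⌊5/2⌋ = 2, remainder 1
⌊2/1⌋ = 2, remainder 0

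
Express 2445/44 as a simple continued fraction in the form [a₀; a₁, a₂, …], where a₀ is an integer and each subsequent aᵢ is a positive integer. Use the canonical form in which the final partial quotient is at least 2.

Apply division with remainder until the remainder is 0:
2445 = 55·44 + 25, so a_0 = 55
44 = 1·25 + 19, so a_1 = 1
25 = 1·19 + 6, so a_2 = 1
19 = 3·6 + 1, so a_3 = 3
6 = 6·1 + 0, so a_4 = 6

[55; 1, 1, 3, 6]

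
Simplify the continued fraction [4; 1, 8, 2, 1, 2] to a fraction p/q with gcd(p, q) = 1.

367/75

Start with 2.
1 + 1/(2/1) = 1 + 1/2 = 3/2
2 + 1/(3/2) = 2 + 2/3 = 8/3
8 + 1/(8/3) = 8 + 3/8 = 67/8
1 + 1/(67/8) = 1 + 8/67 = 75/67
4 + 1/(75/67) = 4 + 67/75 = 367/75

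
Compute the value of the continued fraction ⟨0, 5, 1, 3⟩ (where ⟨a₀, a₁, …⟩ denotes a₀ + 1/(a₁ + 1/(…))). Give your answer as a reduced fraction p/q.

Start with 3.
1 + 1/(3/1) = 1 + 1/3 = 4/3
5 + 1/(4/3) = 5 + 3/4 = 23/4
0 + 1/(23/4) = 0 + 4/23 = 4/23

4/23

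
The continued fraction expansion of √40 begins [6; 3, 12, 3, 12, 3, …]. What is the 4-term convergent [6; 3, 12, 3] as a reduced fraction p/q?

721/114

Start with 3.
12 + 1/(3/1) = 12 + 1/3 = 37/3
3 + 1/(37/3) = 3 + 3/37 = 114/37
6 + 1/(114/37) = 6 + 37/114 = 721/114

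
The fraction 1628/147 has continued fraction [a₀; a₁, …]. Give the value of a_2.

⌊1628/147⌋ = 11, remainder 11
⌊147/11⌋ = 13, remainder 4
⌊11/4⌋ = 2, remainder 3

2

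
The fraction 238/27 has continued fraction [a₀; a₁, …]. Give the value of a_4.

Run the Euclidean algorithm, recording each quotient:
238 ÷ 27 → quotient 8, remainder 22
27 ÷ 22 → quotient 1, remainder 5
22 ÷ 5 → quotient 4, remainder 2
5 ÷ 2 → quotient 2, remainder 1
2 ÷ 1 → quotient 2, remainder 0

2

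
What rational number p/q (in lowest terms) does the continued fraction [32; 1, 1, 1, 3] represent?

Start with 3.
1 + 1/(3/1) = 1 + 1/3 = 4/3
1 + 1/(4/3) = 1 + 3/4 = 7/4
1 + 1/(7/4) = 1 + 4/7 = 11/7
32 + 1/(11/7) = 32 + 7/11 = 359/11

359/11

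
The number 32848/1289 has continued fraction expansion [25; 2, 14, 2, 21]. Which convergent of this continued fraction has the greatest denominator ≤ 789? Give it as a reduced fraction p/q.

a_0 = 25: 25/1  (≤ bound)
a_1 = 2: 51/2  (≤ bound)
a_2 = 14: 739/29  (≤ bound)
a_3 = 2: 1529/60  (≤ bound)
a_4 = 21: 32848/1289  (> 789, stop)

1529/60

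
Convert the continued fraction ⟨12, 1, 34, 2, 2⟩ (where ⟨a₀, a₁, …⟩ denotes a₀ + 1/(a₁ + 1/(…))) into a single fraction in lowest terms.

2296/177

a_0 = 12: 12/1
a_1 = 1: 13/1
a_2 = 34: 454/35
a_3 = 2: 921/71
a_4 = 2: 2296/177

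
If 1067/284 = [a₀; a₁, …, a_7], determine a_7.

2

Repeatedly divide and take the remainder:
1067 = 3·284 + 215, so a_0 = 3
284 = 1·215 + 69, so a_1 = 1
215 = 3·69 + 8, so a_2 = 3
69 = 8·8 + 5, so a_3 = 8
8 = 1·5 + 3, so a_4 = 1
5 = 1·3 + 2, so a_5 = 1
3 = 1·2 + 1, so a_6 = 1
2 = 2·1 + 0, so a_7 = 2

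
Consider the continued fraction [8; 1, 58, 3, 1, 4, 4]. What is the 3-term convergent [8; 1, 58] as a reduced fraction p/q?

Start with 58.
1 + 1/(58/1) = 1 + 1/58 = 59/58
8 + 1/(59/58) = 8 + 58/59 = 530/59

530/59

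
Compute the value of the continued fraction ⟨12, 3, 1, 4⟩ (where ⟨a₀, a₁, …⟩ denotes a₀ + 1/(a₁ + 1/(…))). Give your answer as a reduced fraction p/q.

Compute successive convergents:
a_0 = 12: 12/1
a_1 = 3: 37/3
a_2 = 1: 49/4
a_3 = 4: 233/19

233/19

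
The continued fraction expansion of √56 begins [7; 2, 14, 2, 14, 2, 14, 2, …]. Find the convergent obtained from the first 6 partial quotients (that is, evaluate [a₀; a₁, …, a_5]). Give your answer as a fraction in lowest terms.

a_0 = 7: 7/1
a_1 = 2: 15/2
a_2 = 14: 217/29
a_3 = 2: 449/60
a_4 = 14: 6503/869
a_5 = 2: 13455/1798

13455/1798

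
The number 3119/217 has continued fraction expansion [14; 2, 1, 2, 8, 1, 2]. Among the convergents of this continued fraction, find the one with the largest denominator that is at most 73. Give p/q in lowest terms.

List convergents until the denominator exceeds the bound:
a_0 = 14: 14/1  (≤ bound)
a_1 = 2: 29/2  (≤ bound)
a_2 = 1: 43/3  (≤ bound)
a_3 = 2: 115/8  (≤ bound)
a_4 = 8: 963/67  (≤ bound)
a_5 = 1: 1078/75  (> 73, stop)

963/67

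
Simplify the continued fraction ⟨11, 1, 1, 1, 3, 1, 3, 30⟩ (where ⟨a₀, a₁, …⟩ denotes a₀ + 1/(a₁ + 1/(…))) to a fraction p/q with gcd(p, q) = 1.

Start with 30.
3 + 1/(30/1) = 3 + 1/30 = 91/30
1 + 1/(91/30) = 1 + 30/91 = 121/91
3 + 1/(121/91) = 3 + 91/121 = 454/121
1 + 1/(454/121) = 1 + 121/454 = 575/454
1 + 1/(575/454) = 1 + 454/575 = 1029/575
1 + 1/(1029/575) = 1 + 575/1029 = 1604/1029
11 + 1/(1604/1029) = 11 + 1029/1604 = 18673/1604

18673/1604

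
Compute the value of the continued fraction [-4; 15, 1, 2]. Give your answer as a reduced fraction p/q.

a_0 = -4: -4/1
a_1 = 15: -59/15
a_2 = 1: -63/16
a_3 = 2: -185/47

-185/47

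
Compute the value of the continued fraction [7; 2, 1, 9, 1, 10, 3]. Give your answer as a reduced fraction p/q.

7924/1079

Start with 3.
10 + 1/(3/1) = 10 + 1/3 = 31/3
1 + 1/(31/3) = 1 + 3/31 = 34/31
9 + 1/(34/31) = 9 + 31/34 = 337/34
1 + 1/(337/34) = 1 + 34/337 = 371/337
2 + 1/(371/337) = 2 + 337/371 = 1079/371
7 + 1/(1079/371) = 7 + 371/1079 = 7924/1079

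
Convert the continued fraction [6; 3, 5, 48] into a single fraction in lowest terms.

Collapse the nested fraction from the inside out:
Start with 48.
5 + 1/(48/1) = 5 + 1/48 = 241/48
3 + 1/(241/48) = 3 + 48/241 = 771/241
6 + 1/(771/241) = 6 + 241/771 = 4867/771

4867/771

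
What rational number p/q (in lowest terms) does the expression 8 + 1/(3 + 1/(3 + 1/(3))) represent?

Collapse the nested fraction from the inside out:
Start with 3.
3 + 1/(3/1) = 3 + 1/3 = 10/3
3 + 1/(10/3) = 3 + 3/10 = 33/10
8 + 1/(33/10) = 8 + 10/33 = 274/33

274/33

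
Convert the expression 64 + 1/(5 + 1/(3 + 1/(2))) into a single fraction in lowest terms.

a_0 = 64: 64/1
a_1 = 5: 321/5
a_2 = 3: 1027/16
a_3 = 2: 2375/37

2375/37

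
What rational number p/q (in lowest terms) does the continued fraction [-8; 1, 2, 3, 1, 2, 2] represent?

Collapse the nested fraction from the inside out:
Start with 2.
2 + 1/(2/1) = 2 + 1/2 = 5/2
1 + 1/(5/2) = 1 + 2/5 = 7/5
3 + 1/(7/5) = 3 + 5/7 = 26/7
2 + 1/(26/7) = 2 + 7/26 = 59/26
1 + 1/(59/26) = 1 + 26/59 = 85/59
-8 + 1/(85/59) = -8 + 59/85 = -621/85

-621/85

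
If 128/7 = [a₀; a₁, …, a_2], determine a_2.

2

128 = 18·7 + 2, so a_0 = 18
7 = 3·2 + 1, so a_1 = 3
2 = 2·1 + 0, so a_2 = 2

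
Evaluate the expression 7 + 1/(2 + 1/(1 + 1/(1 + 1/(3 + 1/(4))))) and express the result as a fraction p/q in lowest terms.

Start with 4.
3 + 1/(4/1) = 3 + 1/4 = 13/4
1 + 1/(13/4) = 1 + 4/13 = 17/13
1 + 1/(17/13) = 1 + 13/17 = 30/17
2 + 1/(30/17) = 2 + 17/30 = 77/30
7 + 1/(77/30) = 7 + 30/77 = 569/77

569/77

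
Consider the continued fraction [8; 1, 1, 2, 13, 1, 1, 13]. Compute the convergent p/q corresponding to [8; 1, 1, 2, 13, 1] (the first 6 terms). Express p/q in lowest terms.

619/72

Start with 1.
13 + 1/(1/1) = 13 + 1/1 = 14/1
2 + 1/(14/1) = 2 + 1/14 = 29/14
1 + 1/(29/14) = 1 + 14/29 = 43/29
1 + 1/(43/29) = 1 + 29/43 = 72/43
8 + 1/(72/43) = 8 + 43/72 = 619/72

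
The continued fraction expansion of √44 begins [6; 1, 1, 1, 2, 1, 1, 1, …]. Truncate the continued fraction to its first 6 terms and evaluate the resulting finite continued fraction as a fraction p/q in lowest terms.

73/11

Use the convergent recurrence hₖ = aₖ·hₖ₋₁ + hₖ₋₂ (and likewise for the denominators kₖ):
a_0 = 6: 6/1
a_1 = 1: 7/1
a_2 = 1: 13/2
a_3 = 1: 20/3
a_4 = 2: 53/8
a_5 = 1: 73/11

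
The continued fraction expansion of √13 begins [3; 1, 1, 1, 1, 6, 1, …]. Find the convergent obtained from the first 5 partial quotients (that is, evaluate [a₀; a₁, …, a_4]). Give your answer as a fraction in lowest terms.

18/5

Use the convergent recurrence hₖ = aₖ·hₖ₋₁ + hₖ₋₂ (and likewise for the denominators kₖ):
a_0 = 3: 3/1
a_1 = 1: 4/1
a_2 = 1: 7/2
a_3 = 1: 11/3
a_4 = 1: 18/5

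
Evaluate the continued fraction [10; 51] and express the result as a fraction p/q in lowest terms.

a_0 = 10: 10/1
a_1 = 51: 511/51

511/51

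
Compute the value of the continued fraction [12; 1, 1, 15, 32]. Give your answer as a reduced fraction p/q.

12441/994

a_0 = 12: 12/1
a_1 = 1: 13/1
a_2 = 1: 25/2
a_3 = 15: 388/31
a_4 = 32: 12441/994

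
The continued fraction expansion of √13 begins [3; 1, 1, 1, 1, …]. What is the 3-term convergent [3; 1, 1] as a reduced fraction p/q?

7/2

a_0 = 3: 3/1
a_1 = 1: 4/1
a_2 = 1: 7/2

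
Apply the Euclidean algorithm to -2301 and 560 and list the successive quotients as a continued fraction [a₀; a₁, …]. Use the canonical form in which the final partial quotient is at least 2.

[-5; 1, 8, 5, 1, 1, 5]

Apply division with remainder until the remainder is 0:
-2301 ÷ 560 → quotient -5, remainder 499
560 ÷ 499 → quotient 1, remainder 61
499 ÷ 61 → quotient 8, remainder 11
61 ÷ 11 → quotient 5, remainder 6
11 ÷ 6 → quotient 1, remainder 5
6 ÷ 5 → quotient 1, remainder 1
5 ÷ 1 → quotient 5, remainder 0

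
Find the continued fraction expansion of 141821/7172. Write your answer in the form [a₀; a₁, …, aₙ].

⌊141821/7172⌋ = 19, remainder 5553
⌊7172/5553⌋ = 1, remainder 1619
⌊5553/1619⌋ = 3, remainder 696
⌊1619/696⌋ = 2, remainder 227
⌊696/227⌋ = 3, remainder 15
⌊227/15⌋ = 15, remainder 2
⌊15/2⌋ = 7, remainder 1
⌊2/1⌋ = 2, remainder 0

[19; 1, 3, 2, 3, 15, 7, 2]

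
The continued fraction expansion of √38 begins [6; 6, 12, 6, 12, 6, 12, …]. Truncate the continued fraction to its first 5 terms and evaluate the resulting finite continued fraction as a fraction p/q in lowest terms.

33294/5401

Start with 12.
6 + 1/(12/1) = 6 + 1/12 = 73/12
12 + 1/(73/12) = 12 + 12/73 = 888/73
6 + 1/(888/73) = 6 + 73/888 = 5401/888
6 + 1/(5401/888) = 6 + 888/5401 = 33294/5401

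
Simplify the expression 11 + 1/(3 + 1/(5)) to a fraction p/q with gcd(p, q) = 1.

181/16

Build up convergents one term at a time:
a_0 = 11: 11/1
a_1 = 3: 34/3
a_2 = 5: 181/16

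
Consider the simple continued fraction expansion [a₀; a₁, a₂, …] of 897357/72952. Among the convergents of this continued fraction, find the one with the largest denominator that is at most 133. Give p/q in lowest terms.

a_0 = 12: 12/1  (≤ bound)
a_1 = 3: 37/3  (≤ bound)
a_2 = 3: 123/10  (≤ bound)
a_3 = 15: 1882/153  (> 133, stop)

123/10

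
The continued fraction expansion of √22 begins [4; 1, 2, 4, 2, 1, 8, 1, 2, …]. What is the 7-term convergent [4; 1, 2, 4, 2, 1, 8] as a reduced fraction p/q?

Compute successive convergents:
a_0 = 4: 4/1
a_1 = 1: 5/1
a_2 = 2: 14/3
a_3 = 4: 61/13
a_4 = 2: 136/29
a_5 = 1: 197/42
a_6 = 8: 1712/365

1712/365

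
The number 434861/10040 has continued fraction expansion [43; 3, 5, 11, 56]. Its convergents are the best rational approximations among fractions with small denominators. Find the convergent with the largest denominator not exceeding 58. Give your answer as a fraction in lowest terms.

693/16

a_0 = 43: 43/1  (≤ bound)
a_1 = 3: 130/3  (≤ bound)
a_2 = 5: 693/16  (≤ bound)
a_3 = 11: 7753/179  (> 58, stop)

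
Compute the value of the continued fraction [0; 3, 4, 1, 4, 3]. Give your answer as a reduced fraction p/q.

Collapse the nested fraction from the inside out:
Start with 3.
4 + 1/(3/1) = 4 + 1/3 = 13/3
1 + 1/(13/3) = 1 + 3/13 = 16/13
4 + 1/(16/13) = 4 + 13/16 = 77/16
3 + 1/(77/16) = 3 + 16/77 = 247/77
0 + 1/(247/77) = 0 + 77/247 = 77/247

77/247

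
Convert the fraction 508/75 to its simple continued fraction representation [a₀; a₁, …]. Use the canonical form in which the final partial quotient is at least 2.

[6; 1, 3, 2, 2, 3]

Repeatedly divide and take the remainder:
508 ÷ 75 → quotient 6, remainder 58
75 ÷ 58 → quotient 1, remainder 17
58 ÷ 17 → quotient 3, remainder 7
17 ÷ 7 → quotient 2, remainder 3
7 ÷ 3 → quotient 2, remainder 1
3 ÷ 1 → quotient 3, remainder 0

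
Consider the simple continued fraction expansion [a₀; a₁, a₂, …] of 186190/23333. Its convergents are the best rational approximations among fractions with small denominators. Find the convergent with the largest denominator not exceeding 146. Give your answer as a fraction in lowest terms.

List convergents until the denominator exceeds the bound:
a_0 = 7: 7/1  (≤ bound)
a_1 = 1: 8/1  (≤ bound)
a_2 = 48: 391/49  (≤ bound)
a_3 = 4: 1572/197  (> 146, stop)

391/49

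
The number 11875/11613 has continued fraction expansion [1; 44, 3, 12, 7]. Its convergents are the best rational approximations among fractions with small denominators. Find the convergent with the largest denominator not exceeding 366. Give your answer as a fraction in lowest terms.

List convergents until the denominator exceeds the bound:
a_0 = 1: 1/1  (≤ bound)
a_1 = 44: 45/44  (≤ bound)
a_2 = 3: 136/133  (≤ bound)
a_3 = 12: 1677/1640  (> 366, stop)

136/133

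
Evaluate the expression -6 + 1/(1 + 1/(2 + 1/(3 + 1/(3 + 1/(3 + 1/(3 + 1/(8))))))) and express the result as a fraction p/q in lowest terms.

Use the convergent recurrence hₖ = aₖ·hₖ₋₁ + hₖ₋₂ (and likewise for the denominators kₖ):
a_0 = -6: -6/1
a_1 = 1: -5/1
a_2 = 2: -16/3
a_3 = 3: -53/10
a_4 = 3: -175/33
a_5 = 3: -578/109
a_6 = 3: -1909/360
a_7 = 8: -15850/2989

-15850/2989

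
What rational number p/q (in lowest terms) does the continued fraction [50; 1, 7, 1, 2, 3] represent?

4427/87

Start with 3.
2 + 1/(3/1) = 2 + 1/3 = 7/3
1 + 1/(7/3) = 1 + 3/7 = 10/7
7 + 1/(10/7) = 7 + 7/10 = 77/10
1 + 1/(77/10) = 1 + 10/77 = 87/77
50 + 1/(87/77) = 50 + 77/87 = 4427/87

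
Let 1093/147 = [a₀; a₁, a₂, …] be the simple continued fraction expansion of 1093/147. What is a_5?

1093 = 7·147 + 64, so a_0 = 7
147 = 2·64 + 19, so a_1 = 2
64 = 3·19 + 7, so a_2 = 3
19 = 2·7 + 5, so a_3 = 2
7 = 1·5 + 2, so a_4 = 1
5 = 2·2 + 1, so a_5 = 2

2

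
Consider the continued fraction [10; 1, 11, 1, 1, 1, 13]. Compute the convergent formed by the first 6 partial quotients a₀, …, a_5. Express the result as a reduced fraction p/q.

a_0 = 10: 10/1
a_1 = 1: 11/1
a_2 = 11: 131/12
a_3 = 1: 142/13
a_4 = 1: 273/25
a_5 = 1: 415/38

415/38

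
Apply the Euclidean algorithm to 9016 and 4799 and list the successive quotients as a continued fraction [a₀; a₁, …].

9016 = 1·4799 + 4217, so a_0 = 1
4799 = 1·4217 + 582, so a_1 = 1
4217 = 7·582 + 143, so a_2 = 7
582 = 4·143 + 10, so a_3 = 4
143 = 14·10 + 3, so a_4 = 14
10 = 3·3 + 1, so a_5 = 3
3 = 3·1 + 0, so a_6 = 3

[1; 1, 7, 4, 14, 3, 3]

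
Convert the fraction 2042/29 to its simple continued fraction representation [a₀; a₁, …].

2042 ÷ 29 → quotient 70, remainder 12
29 ÷ 12 → quotient 2, remainder 5
12 ÷ 5 → quotient 2, remainder 2
5 ÷ 2 → quotient 2, remainder 1
2 ÷ 1 → quotient 2, remainder 0

[70; 2, 2, 2, 2]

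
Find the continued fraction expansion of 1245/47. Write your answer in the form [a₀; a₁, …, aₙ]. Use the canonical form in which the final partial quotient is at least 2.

1245 ÷ 47 → quotient 26, remainder 23
47 ÷ 23 → quotient 2, remainder 1
23 ÷ 1 → quotient 23, remainder 0

[26; 2, 23]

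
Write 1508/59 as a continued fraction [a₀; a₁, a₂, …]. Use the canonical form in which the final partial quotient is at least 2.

Repeatedly divide and take the remainder:
1508 ÷ 59 → quotient 25, remainder 33
59 ÷ 33 → quotient 1, remainder 26
33 ÷ 26 → quotient 1, remainder 7
26 ÷ 7 → quotient 3, remainder 5
7 ÷ 5 → quotient 1, remainder 2
5 ÷ 2 → quotient 2, remainder 1
2 ÷ 1 → quotient 2, remainder 0

[25; 1, 1, 3, 1, 2, 2]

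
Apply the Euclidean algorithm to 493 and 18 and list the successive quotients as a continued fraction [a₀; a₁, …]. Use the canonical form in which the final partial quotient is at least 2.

493 = 27·18 + 7, so a_0 = 27
18 = 2·7 + 4, so a_1 = 2
7 = 1·4 + 3, so a_2 = 1
4 = 1·3 + 1, so a_3 = 1
3 = 3·1 + 0, so a_4 = 3

[27; 2, 1, 1, 3]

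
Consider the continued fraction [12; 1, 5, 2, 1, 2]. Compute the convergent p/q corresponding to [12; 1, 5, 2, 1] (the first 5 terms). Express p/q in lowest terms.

244/19

Start with 1.
2 + 1/(1/1) = 2 + 1/1 = 3/1
5 + 1/(3/1) = 5 + 1/3 = 16/3
1 + 1/(16/3) = 1 + 3/16 = 19/16
12 + 1/(19/16) = 12 + 16/19 = 244/19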